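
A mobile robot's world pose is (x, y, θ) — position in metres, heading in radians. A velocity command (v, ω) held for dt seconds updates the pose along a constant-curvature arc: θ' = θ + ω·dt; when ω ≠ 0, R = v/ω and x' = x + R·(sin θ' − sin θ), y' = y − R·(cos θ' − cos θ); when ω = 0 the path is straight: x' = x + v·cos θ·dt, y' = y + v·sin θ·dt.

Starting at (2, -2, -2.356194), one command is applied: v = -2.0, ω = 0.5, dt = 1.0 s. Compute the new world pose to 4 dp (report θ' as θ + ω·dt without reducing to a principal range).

(3.0098, -0.2977, -1.8562)

θ' = -2.3562 + 0.5·1.0 = -1.8562
R = v/ω = -2.0/0.5 = -4.0000
x' = 2 + -4.0000·(sin -1.8562 − sin -2.3562) = 3.0098
y' = -2 − -4.0000·(cos -1.8562 − cos -2.3562) = -0.2977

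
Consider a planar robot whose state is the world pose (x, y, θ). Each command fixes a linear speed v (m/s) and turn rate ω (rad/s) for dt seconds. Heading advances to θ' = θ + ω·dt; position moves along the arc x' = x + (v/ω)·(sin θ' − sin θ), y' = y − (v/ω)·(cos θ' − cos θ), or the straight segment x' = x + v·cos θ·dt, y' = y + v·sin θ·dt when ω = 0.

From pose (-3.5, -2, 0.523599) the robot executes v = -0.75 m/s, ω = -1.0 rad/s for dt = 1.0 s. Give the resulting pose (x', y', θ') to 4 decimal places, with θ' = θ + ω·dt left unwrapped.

θ' = 0.5236 + -1.0·1.0 = -0.4764
R = v/ω = -0.75/-1.0 = 0.7500
x' = -3.5 + 0.7500·(sin -0.4764 − sin 0.5236) = -4.2189
y' = -2 − 0.7500·(cos -0.4764 − cos 0.5236) = -2.0170

(-4.2189, -2.0170, -0.4764)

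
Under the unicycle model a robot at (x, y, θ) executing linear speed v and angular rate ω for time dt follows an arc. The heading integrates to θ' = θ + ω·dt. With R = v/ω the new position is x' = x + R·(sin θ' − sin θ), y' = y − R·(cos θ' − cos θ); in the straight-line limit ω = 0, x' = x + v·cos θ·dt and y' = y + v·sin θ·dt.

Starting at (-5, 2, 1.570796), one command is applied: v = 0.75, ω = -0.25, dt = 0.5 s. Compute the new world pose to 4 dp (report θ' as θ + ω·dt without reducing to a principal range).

(-4.9766, 2.3740, 1.4458)

θ' = 1.5708 + -0.25·0.5 = 1.4458
R = v/ω = 0.75/-0.25 = -3.0000
x' = -5 + -3.0000·(sin 1.4458 − sin 1.5708) = -4.9766
y' = 2 − -3.0000·(cos 1.4458 − cos 1.5708) = 2.3740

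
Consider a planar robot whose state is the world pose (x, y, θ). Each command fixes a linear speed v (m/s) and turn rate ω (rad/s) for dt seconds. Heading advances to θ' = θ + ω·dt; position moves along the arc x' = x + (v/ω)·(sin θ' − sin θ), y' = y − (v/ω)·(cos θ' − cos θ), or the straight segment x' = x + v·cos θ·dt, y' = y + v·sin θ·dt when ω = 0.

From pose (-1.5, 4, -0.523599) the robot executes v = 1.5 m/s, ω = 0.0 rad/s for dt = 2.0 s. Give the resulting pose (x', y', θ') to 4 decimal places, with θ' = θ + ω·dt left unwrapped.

θ' = -0.5236 + 0.0·2.0 = -0.5236
ω = 0 → straight: x' = -1.5 + 1.5·cos(-0.5236)·2.0 = 1.0981
y' = 4 + 1.5·sin(-0.5236)·2.0 = 2.5000

(1.0981, 2.5000, -0.5236)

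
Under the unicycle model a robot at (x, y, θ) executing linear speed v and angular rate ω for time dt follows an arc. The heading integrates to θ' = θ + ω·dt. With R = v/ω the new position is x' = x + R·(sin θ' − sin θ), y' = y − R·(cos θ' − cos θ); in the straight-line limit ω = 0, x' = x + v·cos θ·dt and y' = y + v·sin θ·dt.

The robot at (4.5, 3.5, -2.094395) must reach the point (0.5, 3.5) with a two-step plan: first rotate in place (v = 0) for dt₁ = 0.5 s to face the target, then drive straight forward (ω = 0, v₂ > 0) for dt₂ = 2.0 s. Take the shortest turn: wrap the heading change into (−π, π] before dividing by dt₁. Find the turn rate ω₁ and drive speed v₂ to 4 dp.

heading to target = atan2(3.5−3.5, 0.5−4.5) = 3.1416
Δθ = wrap(3.1416 − -2.0944) = -1.0472; ω₁ = Δθ/dt₁ = -2.0944
distance = √((0.5−4.5)² + (3.5−3.5)²) = 4.0000; v₂ = distance/dt₂ = 2.0000

ω₁ = -2.0944, v₂ = 2.0000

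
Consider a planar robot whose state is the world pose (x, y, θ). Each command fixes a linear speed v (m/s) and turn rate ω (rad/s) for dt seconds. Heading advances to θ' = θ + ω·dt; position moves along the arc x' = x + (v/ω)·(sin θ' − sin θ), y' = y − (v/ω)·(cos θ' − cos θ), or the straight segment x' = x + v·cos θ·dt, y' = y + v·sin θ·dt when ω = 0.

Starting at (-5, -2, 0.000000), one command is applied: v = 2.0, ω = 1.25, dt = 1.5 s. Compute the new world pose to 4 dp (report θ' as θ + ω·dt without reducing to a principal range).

θ' = 0.0000 + 1.25·1.5 = 1.8750
R = v/ω = 2.0/1.25 = 1.6000
x' = -5 + 1.6000·(sin 1.8750 − sin 0.0000) = -3.4735
y' = -2 − 1.6000·(cos 1.8750 − cos 0.0000) = 0.0793

(-3.4735, 0.0793, 1.8750)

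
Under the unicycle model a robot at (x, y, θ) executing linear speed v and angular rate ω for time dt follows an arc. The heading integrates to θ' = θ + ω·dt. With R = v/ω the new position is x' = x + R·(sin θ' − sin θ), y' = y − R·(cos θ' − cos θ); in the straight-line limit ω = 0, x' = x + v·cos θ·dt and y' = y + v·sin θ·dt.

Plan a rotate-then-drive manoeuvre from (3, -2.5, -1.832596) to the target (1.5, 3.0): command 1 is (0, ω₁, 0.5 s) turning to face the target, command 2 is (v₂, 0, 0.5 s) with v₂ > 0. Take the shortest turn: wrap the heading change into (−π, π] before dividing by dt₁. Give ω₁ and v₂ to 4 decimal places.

ω₁ = -5.2271, v₂ = 11.4018

heading to target = atan2(3−-2.5, 1.5−3) = 1.8370
Δθ = wrap(1.8370 − -1.8326) = -2.6135; ω₁ = Δθ/dt₁ = -5.2271
distance = √((1.5−3)² + (3−-2.5)²) = 5.7009; v₂ = distance/dt₂ = 11.4018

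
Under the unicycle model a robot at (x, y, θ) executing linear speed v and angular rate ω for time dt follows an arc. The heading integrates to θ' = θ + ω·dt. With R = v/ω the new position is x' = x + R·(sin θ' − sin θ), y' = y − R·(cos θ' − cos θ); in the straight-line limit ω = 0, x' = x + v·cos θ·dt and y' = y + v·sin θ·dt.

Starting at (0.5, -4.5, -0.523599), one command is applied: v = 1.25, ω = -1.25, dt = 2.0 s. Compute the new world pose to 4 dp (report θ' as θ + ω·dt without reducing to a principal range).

θ' = -0.5236 + -1.25·2.0 = -3.0236
R = v/ω = 1.25/-1.25 = -1.0000
x' = 0.5 + -1.0000·(sin -3.0236 − sin -0.5236) = 0.1177
y' = -4.5 − -1.0000·(cos -3.0236 − cos -0.5236) = -6.3591

(0.1177, -6.3591, -3.0236)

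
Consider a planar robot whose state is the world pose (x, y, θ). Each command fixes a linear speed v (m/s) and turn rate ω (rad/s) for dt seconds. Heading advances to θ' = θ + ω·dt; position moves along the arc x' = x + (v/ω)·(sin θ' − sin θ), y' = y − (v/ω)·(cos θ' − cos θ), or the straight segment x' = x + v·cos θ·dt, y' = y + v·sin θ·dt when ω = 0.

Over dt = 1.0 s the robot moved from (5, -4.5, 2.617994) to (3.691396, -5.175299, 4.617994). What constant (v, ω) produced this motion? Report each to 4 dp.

v = 1.7500, ω = 2.0000

Δθ = 4.617994 − 2.617994 = 2.000000
ω = Δθ/dt = 2.000000/1.0 = 2.0000
R = Δx/(sin θ' − sin θ) = 0.8750
v = R·ω = 0.8750·2.0000 = 1.7500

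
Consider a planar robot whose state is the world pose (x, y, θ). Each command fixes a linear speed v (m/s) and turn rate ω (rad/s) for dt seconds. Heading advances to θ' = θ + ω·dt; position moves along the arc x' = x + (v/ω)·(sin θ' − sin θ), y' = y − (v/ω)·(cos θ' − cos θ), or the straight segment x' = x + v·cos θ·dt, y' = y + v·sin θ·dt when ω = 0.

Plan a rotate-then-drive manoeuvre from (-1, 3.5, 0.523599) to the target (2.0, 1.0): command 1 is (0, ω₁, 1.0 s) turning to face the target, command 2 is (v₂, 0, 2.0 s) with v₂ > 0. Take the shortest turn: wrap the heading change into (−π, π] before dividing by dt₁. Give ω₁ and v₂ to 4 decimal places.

heading to target = atan2(1−3.5, 2−-1) = -0.6947
Δθ = wrap(-0.6947 − 0.5236) = -1.2183; ω₁ = Δθ/dt₁ = -1.2183
distance = √((2−-1)² + (1−3.5)²) = 3.9051; v₂ = distance/dt₂ = 1.9526

ω₁ = -1.2183, v₂ = 1.9526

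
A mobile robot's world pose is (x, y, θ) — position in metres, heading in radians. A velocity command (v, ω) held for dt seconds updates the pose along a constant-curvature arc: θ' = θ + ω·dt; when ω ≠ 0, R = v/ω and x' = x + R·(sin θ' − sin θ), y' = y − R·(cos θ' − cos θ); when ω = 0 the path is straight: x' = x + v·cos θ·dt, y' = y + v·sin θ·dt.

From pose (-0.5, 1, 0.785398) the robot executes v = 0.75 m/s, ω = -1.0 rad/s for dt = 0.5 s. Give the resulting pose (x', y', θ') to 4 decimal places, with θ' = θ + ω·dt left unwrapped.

θ' = 0.7854 + -1.0·0.5 = 0.2854
R = v/ω = 0.75/-1.0 = -0.7500
x' = -0.5 + -0.7500·(sin 0.2854 − sin 0.7854) = -0.1808
y' = 1 − -0.7500·(cos 0.2854 − cos 0.7854) = 1.1893

(-0.1808, 1.1893, 0.2854)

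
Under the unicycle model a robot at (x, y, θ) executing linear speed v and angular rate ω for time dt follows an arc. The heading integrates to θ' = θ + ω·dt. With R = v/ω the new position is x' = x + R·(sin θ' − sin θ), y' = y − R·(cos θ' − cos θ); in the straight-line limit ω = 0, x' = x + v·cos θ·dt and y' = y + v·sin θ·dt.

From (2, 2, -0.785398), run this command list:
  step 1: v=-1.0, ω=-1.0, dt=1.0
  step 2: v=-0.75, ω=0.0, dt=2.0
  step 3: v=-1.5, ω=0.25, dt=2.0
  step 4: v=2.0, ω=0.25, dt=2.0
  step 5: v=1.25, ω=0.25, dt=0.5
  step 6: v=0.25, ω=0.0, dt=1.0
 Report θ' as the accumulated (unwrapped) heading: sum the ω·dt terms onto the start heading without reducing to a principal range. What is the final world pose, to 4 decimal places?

(4.6298, 3.3815, -0.6604)

step 1: θ'=-1.7854 (R=1.0000) → pose (1.7300, 2.9201, -1.7854)
step 2: θ'=-1.7854 (straight) → pose (2.0495, 4.3857, -1.7854)
step 3: θ'=-1.2854 (R=-6.0000) → pose (1.9444, 7.3526, -1.2854)
step 4: θ'=-0.7854 (R=8.0000) → pose (3.9640, 3.9481, -0.7854)
step 5: θ'=-0.6604 (R=5.0000) → pose (4.4323, 3.5349, -0.6604)
step 6: θ'=-0.6604 (straight) → pose (4.6298, 3.3815, -0.6604)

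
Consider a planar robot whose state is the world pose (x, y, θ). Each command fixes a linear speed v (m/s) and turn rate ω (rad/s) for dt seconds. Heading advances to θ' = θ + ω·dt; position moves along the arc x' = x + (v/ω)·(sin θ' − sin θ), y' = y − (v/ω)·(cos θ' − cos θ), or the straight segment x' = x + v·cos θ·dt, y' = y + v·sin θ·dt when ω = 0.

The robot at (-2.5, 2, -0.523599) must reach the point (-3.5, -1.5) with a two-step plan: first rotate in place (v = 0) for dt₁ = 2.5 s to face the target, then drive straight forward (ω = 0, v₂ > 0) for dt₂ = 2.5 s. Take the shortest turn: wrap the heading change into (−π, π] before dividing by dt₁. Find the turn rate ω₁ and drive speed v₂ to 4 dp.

ω₁ = -0.5302, v₂ = 1.4560

heading to target = atan2(-1.5−2, -3.5−-2.5) = -1.8491
Δθ = wrap(-1.8491 − -0.5236) = -1.3255; ω₁ = Δθ/dt₁ = -0.5302
distance = √((-3.5−-2.5)² + (-1.5−2)²) = 3.6401; v₂ = distance/dt₂ = 1.4560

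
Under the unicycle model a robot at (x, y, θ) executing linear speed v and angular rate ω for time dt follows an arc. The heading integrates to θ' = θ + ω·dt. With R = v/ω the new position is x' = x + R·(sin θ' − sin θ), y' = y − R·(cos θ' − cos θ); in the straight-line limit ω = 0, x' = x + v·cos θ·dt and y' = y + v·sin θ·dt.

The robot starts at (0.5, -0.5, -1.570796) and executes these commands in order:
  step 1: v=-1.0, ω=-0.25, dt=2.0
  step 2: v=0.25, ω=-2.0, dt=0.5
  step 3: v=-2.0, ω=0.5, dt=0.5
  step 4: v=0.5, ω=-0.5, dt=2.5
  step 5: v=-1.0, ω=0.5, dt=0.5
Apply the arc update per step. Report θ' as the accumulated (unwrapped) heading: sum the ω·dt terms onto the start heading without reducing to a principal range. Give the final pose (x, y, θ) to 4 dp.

(1.0966, 1.5383, -3.8208)

step 1: θ'=-2.0708 (R=4.0000) → pose (0.9897, 1.4177, -2.0708)
step 2: θ'=-3.0708 (R=-0.1250) → pose (0.8888, 1.3529, -3.0708)
step 3: θ'=-2.8208 (R=-4.0000) → pose (1.8672, 1.5470, -2.8208)
step 4: θ'=-4.0708 (R=-1.0000) → pose (0.7507, 1.8975, -4.0708)
step 5: θ'=-3.8208 (R=-2.0000) → pose (1.0966, 1.5383, -3.8208)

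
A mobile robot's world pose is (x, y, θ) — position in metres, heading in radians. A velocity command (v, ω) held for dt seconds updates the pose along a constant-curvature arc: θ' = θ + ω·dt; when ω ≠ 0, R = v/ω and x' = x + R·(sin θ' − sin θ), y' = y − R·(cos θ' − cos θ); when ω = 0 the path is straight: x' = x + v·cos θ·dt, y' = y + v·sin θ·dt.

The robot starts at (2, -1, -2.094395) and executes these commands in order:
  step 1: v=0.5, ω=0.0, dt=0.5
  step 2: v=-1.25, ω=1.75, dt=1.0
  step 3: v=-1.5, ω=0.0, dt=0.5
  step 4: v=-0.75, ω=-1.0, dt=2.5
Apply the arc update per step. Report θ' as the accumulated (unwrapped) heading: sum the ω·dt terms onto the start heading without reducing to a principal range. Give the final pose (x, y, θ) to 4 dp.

(0.8252, 1.4893, -2.8444)

step 1: θ'=-2.0944 (straight) → pose (1.8750, -1.2165, -2.0944)
step 2: θ'=-0.3444 (R=-0.7143) → pose (1.4976, -0.1870, -0.3444)
step 3: θ'=-0.3444 (straight) → pose (0.7916, 0.0662, -0.3444)
step 4: θ'=-2.8444 (R=0.7500) → pose (0.8252, 1.4893, -2.8444)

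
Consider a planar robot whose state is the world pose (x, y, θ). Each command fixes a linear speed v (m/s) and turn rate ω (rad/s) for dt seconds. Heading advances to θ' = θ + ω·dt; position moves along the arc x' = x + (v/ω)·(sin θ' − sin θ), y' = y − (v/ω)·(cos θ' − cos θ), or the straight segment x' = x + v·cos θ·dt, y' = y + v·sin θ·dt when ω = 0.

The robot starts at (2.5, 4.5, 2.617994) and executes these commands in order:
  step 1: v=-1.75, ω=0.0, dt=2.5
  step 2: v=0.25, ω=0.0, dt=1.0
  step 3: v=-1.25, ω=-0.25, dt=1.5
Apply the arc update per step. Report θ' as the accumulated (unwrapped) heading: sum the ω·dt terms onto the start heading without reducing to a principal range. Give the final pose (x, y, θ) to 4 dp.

step 1: θ'=2.6180 (straight) → pose (6.2889, 2.3125, 2.6180)
step 2: θ'=2.6180 (straight) → pose (6.0724, 2.4375, 2.6180)
step 3: θ'=2.2430 (R=5.0000) → pose (7.4846, 1.2209, 2.2430)

(7.4846, 1.2209, 2.2430)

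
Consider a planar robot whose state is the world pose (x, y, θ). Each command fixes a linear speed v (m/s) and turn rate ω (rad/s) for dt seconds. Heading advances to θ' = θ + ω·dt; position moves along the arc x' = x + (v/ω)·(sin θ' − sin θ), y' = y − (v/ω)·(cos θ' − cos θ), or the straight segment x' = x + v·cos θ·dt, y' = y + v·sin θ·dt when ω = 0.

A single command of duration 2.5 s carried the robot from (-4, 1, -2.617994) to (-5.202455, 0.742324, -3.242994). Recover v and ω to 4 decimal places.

v = 0.5000, ω = -0.2500

Δθ = -3.242994 − -2.617994 = -0.625000
ω = Δθ/dt = -0.625000/2.5 = -0.2500
R = Δx/(sin θ' − sin θ) = -2.0000
v = R·ω = -2.0000·-0.2500 = 0.5000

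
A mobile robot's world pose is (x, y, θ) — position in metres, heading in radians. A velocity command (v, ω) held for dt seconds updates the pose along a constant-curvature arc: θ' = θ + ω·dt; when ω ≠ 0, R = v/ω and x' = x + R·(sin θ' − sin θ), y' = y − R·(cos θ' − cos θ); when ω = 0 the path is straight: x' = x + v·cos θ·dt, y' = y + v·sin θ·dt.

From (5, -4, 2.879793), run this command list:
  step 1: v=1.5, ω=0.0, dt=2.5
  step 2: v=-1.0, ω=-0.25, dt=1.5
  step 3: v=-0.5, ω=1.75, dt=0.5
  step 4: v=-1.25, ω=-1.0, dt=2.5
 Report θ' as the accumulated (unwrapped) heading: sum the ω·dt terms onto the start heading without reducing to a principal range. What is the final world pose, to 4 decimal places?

(4.2165, -5.7364, 0.8798)

step 1: θ'=2.8798 (straight) → pose (1.3778, -3.0294, 2.8798)
step 2: θ'=2.5048 (R=4.0000) → pose (2.7210, -3.6771, 2.5048)
step 3: θ'=3.3798 (R=-0.2857) → pose (2.9583, -3.7251, 3.3798)
step 4: θ'=0.8798 (R=1.2500) → pose (4.2165, -5.7364, 0.8798)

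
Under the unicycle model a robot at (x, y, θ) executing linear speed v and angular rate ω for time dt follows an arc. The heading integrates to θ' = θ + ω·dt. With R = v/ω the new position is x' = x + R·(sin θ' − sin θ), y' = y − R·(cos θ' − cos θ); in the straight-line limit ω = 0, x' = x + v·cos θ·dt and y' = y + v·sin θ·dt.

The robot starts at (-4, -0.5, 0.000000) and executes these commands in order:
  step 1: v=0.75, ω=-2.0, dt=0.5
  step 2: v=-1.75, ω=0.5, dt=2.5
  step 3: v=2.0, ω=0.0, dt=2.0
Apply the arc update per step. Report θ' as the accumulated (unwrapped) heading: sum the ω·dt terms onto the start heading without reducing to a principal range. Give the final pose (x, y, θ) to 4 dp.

(-3.6199, 1.8174, 0.2500)

step 1: θ'=-1.0000 (R=-0.3750) → pose (-3.6844, -0.6724, -1.0000)
step 2: θ'=0.2500 (R=-3.5000) → pose (-7.4955, 0.8277, 0.2500)
step 3: θ'=0.2500 (straight) → pose (-3.6199, 1.8174, 0.2500)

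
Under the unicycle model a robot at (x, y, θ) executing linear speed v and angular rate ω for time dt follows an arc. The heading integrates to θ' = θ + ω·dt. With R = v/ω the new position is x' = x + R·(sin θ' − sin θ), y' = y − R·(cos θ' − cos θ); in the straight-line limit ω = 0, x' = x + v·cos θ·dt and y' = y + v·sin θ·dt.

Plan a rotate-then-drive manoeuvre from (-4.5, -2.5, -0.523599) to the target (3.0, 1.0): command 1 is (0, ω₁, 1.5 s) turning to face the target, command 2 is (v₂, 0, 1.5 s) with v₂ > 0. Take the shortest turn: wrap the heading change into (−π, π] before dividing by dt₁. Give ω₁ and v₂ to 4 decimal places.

ω₁ = 0.6402, v₂ = 5.5176

heading to target = atan2(1−-2.5, 3−-4.5) = 0.4366
Δθ = wrap(0.4366 − -0.5236) = 0.9602; ω₁ = Δθ/dt₁ = 0.6402
distance = √((3−-4.5)² + (1−-2.5)²) = 8.2765; v₂ = distance/dt₂ = 5.5176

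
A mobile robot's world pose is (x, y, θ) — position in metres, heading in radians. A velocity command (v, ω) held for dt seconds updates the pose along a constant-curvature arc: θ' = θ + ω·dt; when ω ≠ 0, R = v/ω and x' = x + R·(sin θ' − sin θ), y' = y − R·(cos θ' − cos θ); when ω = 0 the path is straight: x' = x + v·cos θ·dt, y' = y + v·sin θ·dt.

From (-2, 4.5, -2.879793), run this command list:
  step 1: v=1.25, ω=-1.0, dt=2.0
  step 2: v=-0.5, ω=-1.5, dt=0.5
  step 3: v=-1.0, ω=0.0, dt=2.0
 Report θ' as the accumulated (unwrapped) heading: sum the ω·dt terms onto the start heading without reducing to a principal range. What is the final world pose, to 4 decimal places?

(-5.2701, 4.4908, -5.6298)

step 1: θ'=-4.8798 (R=-1.2500) → pose (-3.5560, 5.9157, -4.8798)
step 2: θ'=-5.6298 (R=0.3333) → pose (-3.6821, 5.7066, -5.6298)
step 3: θ'=-5.6298 (straight) → pose (-5.2701, 4.4908, -5.6298)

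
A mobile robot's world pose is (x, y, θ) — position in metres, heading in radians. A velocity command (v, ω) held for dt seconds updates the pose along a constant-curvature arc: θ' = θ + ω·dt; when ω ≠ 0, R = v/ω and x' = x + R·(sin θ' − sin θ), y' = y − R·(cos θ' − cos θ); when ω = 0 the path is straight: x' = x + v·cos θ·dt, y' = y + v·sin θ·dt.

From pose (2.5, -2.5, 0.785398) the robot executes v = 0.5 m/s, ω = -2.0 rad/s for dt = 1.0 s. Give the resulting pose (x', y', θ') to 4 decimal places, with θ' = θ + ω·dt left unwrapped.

θ' = 0.7854 + -2.0·1.0 = -1.2146
R = v/ω = 0.5/-2.0 = -0.2500
x' = 2.5 + -0.2500·(sin -1.2146 − sin 0.7854) = 2.9111
y' = -2.5 − -0.2500·(cos -1.2146 − cos 0.7854) = -2.5896

(2.9111, -2.5896, -1.2146)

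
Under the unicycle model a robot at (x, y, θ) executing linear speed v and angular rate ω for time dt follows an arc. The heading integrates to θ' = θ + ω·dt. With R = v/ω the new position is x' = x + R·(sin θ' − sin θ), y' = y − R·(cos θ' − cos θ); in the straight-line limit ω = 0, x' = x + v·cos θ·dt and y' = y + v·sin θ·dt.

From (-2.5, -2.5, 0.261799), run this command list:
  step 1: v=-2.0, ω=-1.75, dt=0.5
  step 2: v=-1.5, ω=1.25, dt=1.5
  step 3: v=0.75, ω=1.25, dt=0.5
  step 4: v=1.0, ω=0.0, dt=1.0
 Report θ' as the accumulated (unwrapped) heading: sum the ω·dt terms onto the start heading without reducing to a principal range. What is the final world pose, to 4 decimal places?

step 1: θ'=-0.6132 (R=1.1429) → pose (-3.4535, -2.3307, -0.6132)
step 2: θ'=1.2618 (R=-1.2000) → pose (-5.2872, -2.9472, 1.2618)
step 3: θ'=1.8868 (R=0.6000) → pose (-5.2885, -2.5782, 1.8868)
step 4: θ'=1.8868 (straight) → pose (-5.5993, -1.6278, 1.8868)

(-5.5993, -1.6278, 1.8868)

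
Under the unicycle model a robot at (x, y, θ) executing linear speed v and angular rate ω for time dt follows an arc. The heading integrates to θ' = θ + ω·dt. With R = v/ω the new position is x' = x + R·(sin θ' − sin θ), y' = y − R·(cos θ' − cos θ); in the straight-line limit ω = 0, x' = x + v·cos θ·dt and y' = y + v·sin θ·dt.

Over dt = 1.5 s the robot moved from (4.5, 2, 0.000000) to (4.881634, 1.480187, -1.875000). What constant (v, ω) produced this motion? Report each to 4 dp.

v = 0.5000, ω = -1.2500

Δθ = -1.875000 − 0.000000 = -1.875000
ω = Δθ/dt = -1.875000/1.5 = -1.2500
R = −Δy/(cos θ' − cos θ) = -0.4000
v = R·ω = -0.4000·-1.2500 = 0.5000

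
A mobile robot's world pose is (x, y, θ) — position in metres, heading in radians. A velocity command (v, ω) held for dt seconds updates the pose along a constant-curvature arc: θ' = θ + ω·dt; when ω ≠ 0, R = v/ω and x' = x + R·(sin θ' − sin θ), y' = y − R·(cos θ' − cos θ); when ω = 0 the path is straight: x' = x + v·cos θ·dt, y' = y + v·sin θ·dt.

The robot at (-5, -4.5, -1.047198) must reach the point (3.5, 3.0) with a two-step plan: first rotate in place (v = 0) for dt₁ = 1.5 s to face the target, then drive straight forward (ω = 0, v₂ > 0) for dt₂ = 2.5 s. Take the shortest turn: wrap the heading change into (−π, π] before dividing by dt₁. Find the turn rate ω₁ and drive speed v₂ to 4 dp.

heading to target = atan2(3−-4.5, 3.5−-5) = 0.7230
Δθ = wrap(0.7230 − -1.0472) = 1.7702; ω₁ = Δθ/dt₁ = 1.1801
distance = √((3.5−-5)² + (3−-4.5)²) = 11.3358; v₂ = distance/dt₂ = 4.5343

ω₁ = 1.1801, v₂ = 4.5343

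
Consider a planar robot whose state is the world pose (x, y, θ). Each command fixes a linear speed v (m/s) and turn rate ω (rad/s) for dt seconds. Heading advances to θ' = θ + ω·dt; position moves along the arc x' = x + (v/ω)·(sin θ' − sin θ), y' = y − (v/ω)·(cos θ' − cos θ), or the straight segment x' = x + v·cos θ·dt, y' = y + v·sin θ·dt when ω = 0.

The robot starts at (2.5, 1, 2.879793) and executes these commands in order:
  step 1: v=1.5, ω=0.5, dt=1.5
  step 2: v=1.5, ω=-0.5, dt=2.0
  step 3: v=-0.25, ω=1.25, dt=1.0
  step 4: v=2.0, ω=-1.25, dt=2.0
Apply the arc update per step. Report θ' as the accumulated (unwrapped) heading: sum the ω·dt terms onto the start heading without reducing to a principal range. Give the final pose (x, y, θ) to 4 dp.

step 1: θ'=3.6298 (R=3.0000) → pose (0.3164, 0.7518, 3.6298)
step 2: θ'=2.6298 (R=-3.0000) → pose (-2.5599, 0.7857, 2.6298)
step 3: θ'=3.8798 (R=-0.2000) → pose (-2.3274, 0.8121, 3.8798)
step 4: θ'=1.3798 (R=-1.6000) → pose (-4.9750, 2.2994, 1.3798)

(-4.9750, 2.2994, 1.3798)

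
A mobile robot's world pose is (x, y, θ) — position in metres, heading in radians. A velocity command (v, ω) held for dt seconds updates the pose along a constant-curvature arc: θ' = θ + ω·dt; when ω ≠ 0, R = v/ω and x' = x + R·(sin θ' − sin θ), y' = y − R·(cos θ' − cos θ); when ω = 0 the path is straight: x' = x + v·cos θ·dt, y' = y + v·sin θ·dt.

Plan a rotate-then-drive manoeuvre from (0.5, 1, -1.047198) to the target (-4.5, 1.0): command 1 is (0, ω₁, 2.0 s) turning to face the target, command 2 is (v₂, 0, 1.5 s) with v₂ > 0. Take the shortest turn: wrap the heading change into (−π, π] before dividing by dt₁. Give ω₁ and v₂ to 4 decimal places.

ω₁ = -1.0472, v₂ = 3.3333

heading to target = atan2(1−1, -4.5−0.5) = 3.1416
Δθ = wrap(3.1416 − -1.0472) = -2.0944; ω₁ = Δθ/dt₁ = -1.0472
distance = √((-4.5−0.5)² + (1−1)²) = 5.0000; v₂ = distance/dt₂ = 3.3333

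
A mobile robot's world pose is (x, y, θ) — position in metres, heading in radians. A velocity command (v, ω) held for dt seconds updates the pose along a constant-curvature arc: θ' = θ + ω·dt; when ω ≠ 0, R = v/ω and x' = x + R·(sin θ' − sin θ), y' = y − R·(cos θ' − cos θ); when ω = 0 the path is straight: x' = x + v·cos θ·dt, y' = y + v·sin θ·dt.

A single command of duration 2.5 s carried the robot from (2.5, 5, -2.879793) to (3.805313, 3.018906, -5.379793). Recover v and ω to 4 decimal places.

Δθ = -5.379793 − -2.879793 = -2.500000
ω = Δθ/dt = -2.500000/2.5 = -1.0000
R = −Δy/(cos θ' − cos θ) = 1.2500
v = R·ω = 1.2500·-1.0000 = -1.2500

v = -1.2500, ω = -1.0000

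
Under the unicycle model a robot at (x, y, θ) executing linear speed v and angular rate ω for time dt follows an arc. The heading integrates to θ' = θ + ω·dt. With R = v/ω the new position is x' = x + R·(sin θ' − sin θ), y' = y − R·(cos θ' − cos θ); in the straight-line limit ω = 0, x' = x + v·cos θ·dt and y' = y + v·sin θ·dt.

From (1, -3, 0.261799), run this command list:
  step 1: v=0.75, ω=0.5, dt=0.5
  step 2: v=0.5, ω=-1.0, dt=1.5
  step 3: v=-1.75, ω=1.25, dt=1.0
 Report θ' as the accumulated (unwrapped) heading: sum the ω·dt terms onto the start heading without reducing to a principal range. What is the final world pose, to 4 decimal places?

step 1: θ'=0.5118 (R=1.5000) → pose (1.3464, -2.8589, 0.5118)
step 2: θ'=-0.9882 (R=-0.5000) → pose (2.0088, -3.0197, -0.9882)
step 3: θ'=0.2618 (R=-1.4000) → pose (0.4774, -2.4377, 0.2618)

(0.4774, -2.4377, 0.2618)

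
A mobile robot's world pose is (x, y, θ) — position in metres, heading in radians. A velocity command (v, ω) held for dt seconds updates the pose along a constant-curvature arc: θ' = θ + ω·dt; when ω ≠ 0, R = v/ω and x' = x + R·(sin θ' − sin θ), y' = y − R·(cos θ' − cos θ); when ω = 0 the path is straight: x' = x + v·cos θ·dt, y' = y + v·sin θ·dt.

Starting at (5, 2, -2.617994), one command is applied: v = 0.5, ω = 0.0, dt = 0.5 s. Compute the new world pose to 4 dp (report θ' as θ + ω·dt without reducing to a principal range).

(4.7835, 1.8750, -2.6180)

θ' = -2.6180 + 0.0·0.5 = -2.6180
ω = 0 → straight: x' = 5 + 0.5·cos(-2.6180)·0.5 = 4.7835
y' = 2 + 0.5·sin(-2.6180)·0.5 = 1.8750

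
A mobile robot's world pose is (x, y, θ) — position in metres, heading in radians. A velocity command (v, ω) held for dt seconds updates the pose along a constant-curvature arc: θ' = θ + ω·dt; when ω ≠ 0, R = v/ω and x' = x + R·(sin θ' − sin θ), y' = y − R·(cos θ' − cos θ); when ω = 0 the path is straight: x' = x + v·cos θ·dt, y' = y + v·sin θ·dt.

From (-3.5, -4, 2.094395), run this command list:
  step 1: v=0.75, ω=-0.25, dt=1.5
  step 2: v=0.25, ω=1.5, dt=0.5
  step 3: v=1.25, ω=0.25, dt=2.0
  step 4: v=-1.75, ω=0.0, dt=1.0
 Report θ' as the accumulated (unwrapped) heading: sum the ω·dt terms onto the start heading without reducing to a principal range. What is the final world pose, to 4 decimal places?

(-4.4626, -2.1245, 2.9694)

step 1: θ'=1.7194 (R=-3.0000) → pose (-3.8689, -2.9442, 1.7194)
step 2: θ'=2.4694 (R=0.1667) → pose (-3.9299, -2.8384, 2.4694)
step 3: θ'=2.9694 (R=5.0000) → pose (-6.1867, -1.8246, 2.9694)
step 4: θ'=2.9694 (straight) → pose (-4.4626, -2.1245, 2.9694)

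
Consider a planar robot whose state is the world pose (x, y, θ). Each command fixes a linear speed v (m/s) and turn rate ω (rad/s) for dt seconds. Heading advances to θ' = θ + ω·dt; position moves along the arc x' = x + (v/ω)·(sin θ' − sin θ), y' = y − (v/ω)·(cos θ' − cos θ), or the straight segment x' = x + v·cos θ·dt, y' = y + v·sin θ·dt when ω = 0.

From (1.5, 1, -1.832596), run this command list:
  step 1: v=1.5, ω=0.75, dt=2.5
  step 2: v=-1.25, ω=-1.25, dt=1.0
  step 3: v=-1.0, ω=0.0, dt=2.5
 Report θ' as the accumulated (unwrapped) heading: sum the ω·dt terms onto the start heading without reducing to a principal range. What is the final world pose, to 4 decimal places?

step 1: θ'=0.0424 (R=2.0000) → pose (3.5166, -1.5158, 0.0424)
step 2: θ'=-1.2076 (R=1.0000) → pose (2.5395, -0.8720, -1.2076)
step 3: θ'=-1.2076 (straight) → pose (1.6513, 1.4649, -1.2076)

(1.6513, 1.4649, -1.2076)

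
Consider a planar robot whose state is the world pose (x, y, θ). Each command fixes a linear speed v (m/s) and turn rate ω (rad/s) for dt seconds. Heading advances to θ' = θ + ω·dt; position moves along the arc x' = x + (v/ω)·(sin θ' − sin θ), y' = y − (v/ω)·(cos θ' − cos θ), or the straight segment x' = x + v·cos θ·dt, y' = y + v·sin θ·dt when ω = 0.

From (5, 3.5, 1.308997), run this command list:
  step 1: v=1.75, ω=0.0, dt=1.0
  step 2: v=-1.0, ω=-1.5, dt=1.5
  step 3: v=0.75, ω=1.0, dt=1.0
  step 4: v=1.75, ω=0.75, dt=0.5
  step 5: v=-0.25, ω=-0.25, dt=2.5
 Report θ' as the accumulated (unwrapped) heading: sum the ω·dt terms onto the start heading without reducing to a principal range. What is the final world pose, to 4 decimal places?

step 1: θ'=1.3090 (straight) → pose (5.4529, 5.1904, 1.3090)
step 2: θ'=-0.9410 (R=0.6667) → pose (4.2702, 4.9703, -0.9410)
step 3: θ'=0.0590 (R=0.7500) → pose (4.9206, 4.6633, 0.0590)
step 4: θ'=0.4340 (R=2.3333) → pose (5.7641, 4.8756, 0.4340)
step 5: θ'=-0.1910 (R=1.0000) → pose (5.1538, 4.8010, -0.1910)

(5.1538, 4.8010, -0.1910)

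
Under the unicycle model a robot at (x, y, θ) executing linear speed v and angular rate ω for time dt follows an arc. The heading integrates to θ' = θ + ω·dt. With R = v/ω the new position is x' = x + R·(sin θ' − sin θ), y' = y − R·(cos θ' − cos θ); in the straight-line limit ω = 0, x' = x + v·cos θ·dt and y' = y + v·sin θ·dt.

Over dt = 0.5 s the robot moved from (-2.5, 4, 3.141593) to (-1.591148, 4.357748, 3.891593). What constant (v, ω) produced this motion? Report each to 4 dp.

Δθ = 3.891593 − 3.141593 = 0.750000
ω = Δθ/dt = 0.750000/0.5 = 1.5000
R = Δx/(sin θ' − sin θ) = -1.3333
v = R·ω = -1.3333·1.5000 = -2.0000

v = -2.0000, ω = 1.5000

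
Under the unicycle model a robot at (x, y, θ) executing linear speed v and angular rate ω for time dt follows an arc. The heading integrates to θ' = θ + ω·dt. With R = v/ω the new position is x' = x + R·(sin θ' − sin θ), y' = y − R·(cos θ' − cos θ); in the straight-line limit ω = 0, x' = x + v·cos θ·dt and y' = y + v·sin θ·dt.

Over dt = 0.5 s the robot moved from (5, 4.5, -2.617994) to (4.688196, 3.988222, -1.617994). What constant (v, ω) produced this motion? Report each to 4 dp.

Δθ = -1.617994 − -2.617994 = 1.000000
ω = Δθ/dt = 1.000000/0.5 = 2.0000
R = −Δy/(cos θ' − cos θ) = 0.6250
v = R·ω = 0.6250·2.0000 = 1.2500

v = 1.2500, ω = 2.0000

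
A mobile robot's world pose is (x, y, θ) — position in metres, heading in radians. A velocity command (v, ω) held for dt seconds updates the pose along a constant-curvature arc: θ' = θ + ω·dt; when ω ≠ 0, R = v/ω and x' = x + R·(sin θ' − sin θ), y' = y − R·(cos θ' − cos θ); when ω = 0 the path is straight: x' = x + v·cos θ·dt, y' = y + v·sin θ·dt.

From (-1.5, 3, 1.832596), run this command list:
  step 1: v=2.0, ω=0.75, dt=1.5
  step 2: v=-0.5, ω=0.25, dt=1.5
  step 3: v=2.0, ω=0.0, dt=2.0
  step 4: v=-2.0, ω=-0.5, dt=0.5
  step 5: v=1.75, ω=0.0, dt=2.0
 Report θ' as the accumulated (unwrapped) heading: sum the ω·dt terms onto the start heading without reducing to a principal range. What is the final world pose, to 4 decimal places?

(-9.2682, 4.4469, 3.0826)

step 1: θ'=2.9576 (R=2.6667) → pose (-3.5879, 4.9315, 2.9576)
step 2: θ'=3.3326 (R=-2.0000) → pose (-2.8423, 4.9341, 3.3326)
step 3: θ'=3.3326 (straight) → pose (-6.7696, 4.1747, 3.3326)
step 4: θ'=3.0826 (R=4.0000) → pose (-5.7743, 4.2405, 3.0826)
step 5: θ'=3.0826 (straight) → pose (-9.2682, 4.4469, 3.0826)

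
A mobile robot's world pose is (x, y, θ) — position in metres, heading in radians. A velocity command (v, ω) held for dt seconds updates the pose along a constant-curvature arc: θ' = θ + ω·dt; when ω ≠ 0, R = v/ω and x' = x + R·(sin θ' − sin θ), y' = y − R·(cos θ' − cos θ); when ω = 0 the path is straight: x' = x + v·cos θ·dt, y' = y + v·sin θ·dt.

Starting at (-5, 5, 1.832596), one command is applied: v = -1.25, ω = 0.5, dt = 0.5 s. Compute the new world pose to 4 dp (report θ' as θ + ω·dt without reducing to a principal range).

(-4.7648, 4.4227, 2.0826)

θ' = 1.8326 + 0.5·0.5 = 2.0826
R = v/ω = -1.25/0.5 = -2.5000
x' = -5 + -2.5000·(sin 2.0826 − sin 1.8326) = -4.7648
y' = 5 − -2.5000·(cos 2.0826 − cos 1.8326) = 4.4227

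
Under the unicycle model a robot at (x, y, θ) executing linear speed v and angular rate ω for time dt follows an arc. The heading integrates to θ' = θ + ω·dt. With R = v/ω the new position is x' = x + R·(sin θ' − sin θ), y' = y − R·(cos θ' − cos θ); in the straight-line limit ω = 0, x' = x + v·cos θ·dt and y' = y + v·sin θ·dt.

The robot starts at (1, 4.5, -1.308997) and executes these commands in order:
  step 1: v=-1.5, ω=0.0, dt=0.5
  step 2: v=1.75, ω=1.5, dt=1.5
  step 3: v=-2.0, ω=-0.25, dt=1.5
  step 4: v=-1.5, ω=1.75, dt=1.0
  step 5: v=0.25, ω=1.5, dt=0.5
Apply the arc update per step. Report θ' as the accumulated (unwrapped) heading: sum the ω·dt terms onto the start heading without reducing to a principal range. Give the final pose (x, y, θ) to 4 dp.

step 1: θ'=-1.3090 (straight) → pose (0.8059, 5.2244, -1.3090)
step 2: θ'=0.9410 (R=1.1667) → pose (2.8756, 4.8393, 0.9410)
step 3: θ'=0.5660 (R=8.0000) → pose (0.7005, 2.7987, 0.5660)
step 4: θ'=2.3160 (R=-0.8571) → pose (0.5302, 1.4940, 2.3160)
step 5: θ'=3.0660 (R=0.1667) → pose (0.4203, 1.5471, 3.0660)

(0.4203, 1.5471, 3.0660)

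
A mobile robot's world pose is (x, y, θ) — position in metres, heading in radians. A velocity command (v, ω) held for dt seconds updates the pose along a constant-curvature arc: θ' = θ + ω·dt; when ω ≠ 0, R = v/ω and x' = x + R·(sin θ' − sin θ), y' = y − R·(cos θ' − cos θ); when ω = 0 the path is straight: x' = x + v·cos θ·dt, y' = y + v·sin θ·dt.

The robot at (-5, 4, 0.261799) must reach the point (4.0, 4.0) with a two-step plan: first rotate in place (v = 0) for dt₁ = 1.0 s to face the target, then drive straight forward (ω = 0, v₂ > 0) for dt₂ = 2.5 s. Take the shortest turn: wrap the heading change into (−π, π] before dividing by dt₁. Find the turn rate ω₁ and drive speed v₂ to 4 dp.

ω₁ = -0.2618, v₂ = 3.6000

heading to target = atan2(4−4, 4−-5) = 0.0000
Δθ = wrap(0.0000 − 0.2618) = -0.2618; ω₁ = Δθ/dt₁ = -0.2618
distance = √((4−-5)² + (4−4)²) = 9.0000; v₂ = distance/dt₂ = 3.6000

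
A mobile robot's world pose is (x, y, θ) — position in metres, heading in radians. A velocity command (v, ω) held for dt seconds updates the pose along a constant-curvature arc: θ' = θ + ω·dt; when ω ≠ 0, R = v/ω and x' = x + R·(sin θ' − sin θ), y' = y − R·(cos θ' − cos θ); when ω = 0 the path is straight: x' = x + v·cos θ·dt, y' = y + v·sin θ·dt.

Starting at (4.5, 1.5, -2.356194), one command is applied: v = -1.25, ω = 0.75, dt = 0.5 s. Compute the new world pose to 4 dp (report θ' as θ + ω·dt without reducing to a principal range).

θ' = -2.3562 + 0.75·0.5 = -1.9812
R = v/ω = -1.25/0.75 = -1.6667
x' = 4.5 + -1.6667·(sin -1.9812 − sin -2.3562) = 4.8498
y' = 1.5 − -1.6667·(cos -1.9812 − cos -2.3562) = 2.0136

(4.8498, 2.0136, -1.9812)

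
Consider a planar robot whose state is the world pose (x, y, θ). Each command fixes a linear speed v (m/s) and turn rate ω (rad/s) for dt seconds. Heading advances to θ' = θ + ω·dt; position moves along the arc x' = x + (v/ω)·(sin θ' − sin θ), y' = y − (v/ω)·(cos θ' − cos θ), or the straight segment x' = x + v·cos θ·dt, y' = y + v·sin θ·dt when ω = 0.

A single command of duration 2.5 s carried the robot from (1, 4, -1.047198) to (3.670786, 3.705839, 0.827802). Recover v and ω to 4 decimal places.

Δθ = 0.827802 − -1.047198 = 1.875000
ω = Δθ/dt = 1.875000/2.5 = 0.7500
R = Δx/(sin θ' − sin θ) = 1.6667
v = R·ω = 1.6667·0.7500 = 1.2500

v = 1.2500, ω = 0.7500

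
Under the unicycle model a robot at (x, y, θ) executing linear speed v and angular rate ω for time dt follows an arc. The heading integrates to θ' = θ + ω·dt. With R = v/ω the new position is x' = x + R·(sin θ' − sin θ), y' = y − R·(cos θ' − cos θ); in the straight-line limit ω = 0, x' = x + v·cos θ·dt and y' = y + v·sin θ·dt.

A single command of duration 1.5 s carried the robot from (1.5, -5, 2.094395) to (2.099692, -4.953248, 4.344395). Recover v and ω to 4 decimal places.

v = -0.5000, ω = 1.5000

Δθ = 4.344395 − 2.094395 = 2.250000
ω = Δθ/dt = 2.250000/1.5 = 1.5000
R = Δx/(sin θ' − sin θ) = -0.3333
v = R·ω = -0.3333·1.5000 = -0.5000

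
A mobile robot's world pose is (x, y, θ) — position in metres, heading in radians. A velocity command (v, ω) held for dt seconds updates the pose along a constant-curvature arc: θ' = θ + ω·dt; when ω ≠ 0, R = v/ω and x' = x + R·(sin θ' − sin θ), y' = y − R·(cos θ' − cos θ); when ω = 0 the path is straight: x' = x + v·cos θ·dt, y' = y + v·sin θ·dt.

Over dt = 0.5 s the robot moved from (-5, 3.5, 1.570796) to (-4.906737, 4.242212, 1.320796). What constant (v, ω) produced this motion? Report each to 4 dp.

v = 1.5000, ω = -0.5000

Δθ = 1.320796 − 1.570796 = -0.250000
ω = Δθ/dt = -0.250000/0.5 = -0.5000
R = −Δy/(cos θ' − cos θ) = -3.0000
v = R·ω = -3.0000·-0.5000 = 1.5000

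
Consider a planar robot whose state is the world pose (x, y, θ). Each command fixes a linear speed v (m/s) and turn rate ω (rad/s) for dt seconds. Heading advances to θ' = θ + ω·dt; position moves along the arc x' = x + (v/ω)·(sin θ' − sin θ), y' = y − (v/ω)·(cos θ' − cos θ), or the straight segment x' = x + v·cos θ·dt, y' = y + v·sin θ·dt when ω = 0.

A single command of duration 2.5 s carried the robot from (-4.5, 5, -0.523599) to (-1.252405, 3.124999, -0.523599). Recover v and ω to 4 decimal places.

Δθ = -0.523599 − -0.523599 = 0.000000
ω = Δθ/dt = 0.000000/2.5 = 0.0000
ω = 0 → v = (Δx·cos θ + Δy·sin θ)/dt = 1.5000

v = 1.5000, ω = 0.0000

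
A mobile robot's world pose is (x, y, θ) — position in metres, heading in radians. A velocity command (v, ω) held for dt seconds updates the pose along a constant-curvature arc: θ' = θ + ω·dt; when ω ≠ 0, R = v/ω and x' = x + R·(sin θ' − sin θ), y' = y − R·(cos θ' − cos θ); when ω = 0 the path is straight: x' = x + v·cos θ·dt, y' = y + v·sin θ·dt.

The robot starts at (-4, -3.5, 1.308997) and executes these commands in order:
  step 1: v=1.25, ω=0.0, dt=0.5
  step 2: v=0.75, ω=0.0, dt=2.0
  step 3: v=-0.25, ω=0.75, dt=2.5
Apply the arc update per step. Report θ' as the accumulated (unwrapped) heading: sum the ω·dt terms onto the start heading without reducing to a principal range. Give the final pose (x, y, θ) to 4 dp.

step 1: θ'=1.3090 (straight) → pose (-3.8382, -2.8963, 1.3090)
step 2: θ'=1.3090 (straight) → pose (-3.4500, -1.4474, 1.3090)
step 3: θ'=3.1840 (R=-0.3333) → pose (-3.1139, -1.8667, 3.1840)

(-3.1139, -1.8667, 3.1840)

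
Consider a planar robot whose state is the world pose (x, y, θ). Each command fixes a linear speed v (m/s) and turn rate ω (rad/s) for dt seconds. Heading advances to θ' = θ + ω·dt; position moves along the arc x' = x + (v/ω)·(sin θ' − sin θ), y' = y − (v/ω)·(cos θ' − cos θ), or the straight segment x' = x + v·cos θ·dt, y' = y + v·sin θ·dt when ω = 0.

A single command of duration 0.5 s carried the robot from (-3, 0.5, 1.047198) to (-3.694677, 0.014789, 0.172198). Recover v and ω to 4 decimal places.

Δθ = 0.172198 − 1.047198 = -0.875000
ω = Δθ/dt = -0.875000/0.5 = -1.7500
R = Δx/(sin θ' − sin θ) = 1.0000
v = R·ω = 1.0000·-1.7500 = -1.7500

v = -1.7500, ω = -1.7500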